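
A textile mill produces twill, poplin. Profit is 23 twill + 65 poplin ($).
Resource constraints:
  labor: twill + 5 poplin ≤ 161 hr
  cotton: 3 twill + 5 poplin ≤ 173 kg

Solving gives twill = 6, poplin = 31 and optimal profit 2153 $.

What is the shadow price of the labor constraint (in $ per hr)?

Both labor and cotton are binding at x*.
From A_Bᵀ y = c: 1·y_labor + 3·y_cotton = 23; 5·y_labor + 5·y_cotton = 65.
→ y_labor = 8 and y_cotton = 5.
Shadow price of labor = 8.

8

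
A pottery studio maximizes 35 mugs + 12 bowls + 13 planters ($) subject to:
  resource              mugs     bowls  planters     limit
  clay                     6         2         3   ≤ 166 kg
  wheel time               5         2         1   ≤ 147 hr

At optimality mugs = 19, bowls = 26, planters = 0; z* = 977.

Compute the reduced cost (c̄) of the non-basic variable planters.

-3

Both clay and wheel time are binding at x*.
The binding rows give the dual system: 6·y_clay + 5·y_wheel time = 35 and 2·y_clay + 2·y_wheel time = 12.
Solving: y_clay = 5, y_wheel time = 1.
Reduced cost of planters: c₃ − yᵀa₃ = 13 − (5·3 + 1·1) = 13 − 16 = -3.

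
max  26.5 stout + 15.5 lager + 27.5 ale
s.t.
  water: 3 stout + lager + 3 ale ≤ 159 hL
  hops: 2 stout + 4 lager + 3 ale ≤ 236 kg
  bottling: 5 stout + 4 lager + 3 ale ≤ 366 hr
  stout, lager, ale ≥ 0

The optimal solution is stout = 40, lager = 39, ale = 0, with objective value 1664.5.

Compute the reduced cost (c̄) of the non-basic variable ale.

At the optimum: water uses 159 of 159 (binding); hops uses 236 of 236 (binding); bottling uses 356 of 366 (slack = 10).
By complementary slackness, y = 0 for the non-binding constraint.
The binding rows give the dual system: 3·y_water + 2·y_hops = 26.5 and 1·y_water + 4·y_hops = 15.5.
Solving: y_water = 7.5, y_hops = 2.
Reduced cost of ale: c₃ − yᵀa₃ = 27.5 − (7.5·3 + 2·3) = 27.5 − 28.5 = -1.

-1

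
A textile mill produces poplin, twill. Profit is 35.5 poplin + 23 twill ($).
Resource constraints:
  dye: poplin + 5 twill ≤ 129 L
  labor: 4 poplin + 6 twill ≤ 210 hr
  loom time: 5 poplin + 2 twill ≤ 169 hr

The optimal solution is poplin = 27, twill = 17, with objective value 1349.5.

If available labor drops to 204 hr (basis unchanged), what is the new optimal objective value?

1337.5

At the optimum: dye uses 112 of 129 (slack = 17); labor uses 210 of 210 (binding); loom time uses 169 of 169 (binding).
Slack constraints have shadow price 0 (complementary slackness).
The binding rows give the dual system: 4·y_labor + 5·y_loom time = 35.5 and 6·y_labor + 2·y_loom time = 23.
Solving: y_labor = 2, y_loom time = 5.5.
Δz = y_labor·Δb = 2 × (-6) = -12, so new z* = 1349.5 − 12 = 1337.5.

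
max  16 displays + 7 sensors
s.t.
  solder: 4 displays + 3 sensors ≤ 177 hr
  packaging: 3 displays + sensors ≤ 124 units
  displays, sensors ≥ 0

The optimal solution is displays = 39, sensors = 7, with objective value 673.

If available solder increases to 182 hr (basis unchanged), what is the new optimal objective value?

Both solder and packaging are binding at x*.
From A_Bᵀ y = c: 4·y_solder + 3·y_packaging = 16; 3·y_solder + 1·y_packaging = 7.
This yields shadow prices y_solder = 1, y_packaging = 4.
Δz = y_solder·Δb = 1 × (5) = 5, so new z* = 673 + 5 = 678.

678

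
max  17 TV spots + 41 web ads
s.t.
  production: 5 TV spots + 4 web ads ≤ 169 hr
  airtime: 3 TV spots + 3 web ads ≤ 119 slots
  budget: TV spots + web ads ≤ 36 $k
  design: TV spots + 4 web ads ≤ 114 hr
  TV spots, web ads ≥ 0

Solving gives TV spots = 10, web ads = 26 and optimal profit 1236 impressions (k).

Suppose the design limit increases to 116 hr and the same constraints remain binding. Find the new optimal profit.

1252

Binding: budget and design. Non-binding: production (15 unused), airtime (11 unused).
By complementary slackness, y = 0 for the non-binding constraints.
Dual feasibility on the basic columns requires 1·y_budget + 1·y_design = 17, 1·y_budget + 4·y_design = 41.
This yields shadow prices y_budget = 9, y_design = 8.
Δz = y_design·Δb = 8 × (2) = 16, so new z* = 1236 + 16 = 1252.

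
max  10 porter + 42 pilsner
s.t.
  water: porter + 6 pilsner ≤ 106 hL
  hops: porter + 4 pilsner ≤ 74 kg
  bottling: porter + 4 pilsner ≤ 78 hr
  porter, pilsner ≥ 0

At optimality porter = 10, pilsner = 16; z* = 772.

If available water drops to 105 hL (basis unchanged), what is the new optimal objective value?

771

At the optimum: water uses 106 of 106 (binding); hops uses 74 of 74 (binding); bottling uses 74 of 78 (slack = 4).
Slack constraints have shadow price 0 (complementary slackness).
The binding rows give the dual system: 1·y_water + 1·y_hops = 10 and 6·y_water + 4·y_hops = 42.
This yields shadow prices y_water = 1, y_hops = 9.
Δz = y_water·Δb = 1 × (-1) = -1, so new z* = 772 − 1 = 771.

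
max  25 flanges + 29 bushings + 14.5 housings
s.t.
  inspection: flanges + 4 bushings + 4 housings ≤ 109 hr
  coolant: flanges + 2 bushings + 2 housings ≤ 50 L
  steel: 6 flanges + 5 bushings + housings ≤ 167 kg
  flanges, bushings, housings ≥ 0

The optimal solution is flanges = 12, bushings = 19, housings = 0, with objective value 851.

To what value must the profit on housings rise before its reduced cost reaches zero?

17

At the optimum: inspection uses 88 of 109 (slack = 21); coolant uses 50 of 50 (binding); steel uses 167 of 167 (binding).
By complementary slackness, y = 0 for the non-binding constraint.
Dual feasibility on the basic columns requires 1·y_coolant + 6·y_steel = 25, 2·y_coolant + 5·y_steel = 29.
→ y_coolant = 7 and y_steel = 3.
housings enters the basis when its profit ≥ yᵀa₃ = 7·2 + 3·1 = 17.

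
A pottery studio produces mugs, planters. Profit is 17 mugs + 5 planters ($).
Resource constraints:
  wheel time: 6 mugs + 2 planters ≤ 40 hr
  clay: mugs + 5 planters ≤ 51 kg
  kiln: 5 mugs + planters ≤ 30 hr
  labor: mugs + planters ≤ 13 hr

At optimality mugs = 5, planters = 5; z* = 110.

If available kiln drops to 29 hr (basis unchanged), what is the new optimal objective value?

At the optimum: wheel time uses 40 of 40 (binding); clay uses 30 of 51 (slack = 21); kiln uses 30 of 30 (binding); labor uses 10 of 13 (slack = 3).
Since clay, labor are not tight, their duals are 0.
The binding rows give the dual system: 6·y_wheel time + 5·y_kiln = 17 and 2·y_wheel time + 1·y_kiln = 5.
This yields shadow prices y_wheel time = 2, y_kiln = 1.
Δz = y_kiln·Δb = 1 × (-1) = -1, so new z* = 110 − 1 = 109.

109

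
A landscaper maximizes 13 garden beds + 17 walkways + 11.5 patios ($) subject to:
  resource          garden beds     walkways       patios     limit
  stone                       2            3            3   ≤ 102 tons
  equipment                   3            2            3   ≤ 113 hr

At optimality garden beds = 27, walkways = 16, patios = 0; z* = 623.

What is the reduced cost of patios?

-6.5

Check each constraint at x*: stone 102/102 (tight); equipment 113/113 (tight).
The binding rows give the dual system: 2·y_stone + 3·y_equipment = 13 and 3·y_stone + 2·y_equipment = 17.
Solving: y_stone = 5, y_equipment = 1.
Reduced cost of patios: c₃ − yᵀa₃ = 11.5 − (5·3 + 1·3) = 11.5 − 18 = -6.5.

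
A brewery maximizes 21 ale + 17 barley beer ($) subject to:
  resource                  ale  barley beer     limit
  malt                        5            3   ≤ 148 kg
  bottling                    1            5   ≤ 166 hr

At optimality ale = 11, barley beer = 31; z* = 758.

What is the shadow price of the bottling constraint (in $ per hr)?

1

Both malt and bottling are binding at x*.
Dual feasibility on the basic columns requires 5·y_malt + 1·y_bottling = 21, 3·y_malt + 5·y_bottling = 17.
Solving: y_malt = 4, y_bottling = 1.
Shadow price of bottling = 1.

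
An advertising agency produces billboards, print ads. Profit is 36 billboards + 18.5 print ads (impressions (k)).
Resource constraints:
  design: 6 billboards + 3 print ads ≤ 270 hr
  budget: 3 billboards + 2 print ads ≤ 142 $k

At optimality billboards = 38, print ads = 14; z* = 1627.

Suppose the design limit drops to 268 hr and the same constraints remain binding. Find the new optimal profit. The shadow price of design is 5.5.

1616

Δb = -2, so new z* = 1627 + (5.5)·(-2) = 1627 − 11 = 1616.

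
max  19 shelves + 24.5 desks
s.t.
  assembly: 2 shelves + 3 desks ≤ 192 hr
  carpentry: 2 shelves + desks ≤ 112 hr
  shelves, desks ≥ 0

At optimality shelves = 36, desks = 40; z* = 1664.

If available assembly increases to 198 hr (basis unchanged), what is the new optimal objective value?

1709

Check each constraint at x*: assembly 192/192 (tight); carpentry 112/112 (tight).
Dual feasibility on the basic columns requires 2·y_assembly + 2·y_carpentry = 19, 3·y_assembly + 1·y_carpentry = 24.5.
Solving: y_assembly = 7.5, y_carpentry = 2.
Δz = y_assembly·Δb = 7.5 × (6) = 45, so new z* = 1664 + 45 = 1709.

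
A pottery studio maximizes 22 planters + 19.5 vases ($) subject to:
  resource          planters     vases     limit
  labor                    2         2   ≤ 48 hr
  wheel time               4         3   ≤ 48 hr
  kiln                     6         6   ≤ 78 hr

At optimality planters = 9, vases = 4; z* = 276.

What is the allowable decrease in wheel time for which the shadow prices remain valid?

Binding constraints: wheel time, kiln. The basis is B = [[4,3],[6,6]] with det 6.
Per unit decrease in wheel time, x* moves by d = (-1, 1).
The basis stays optimal until planters reaches 0; allowable decrease = 9 hr.

9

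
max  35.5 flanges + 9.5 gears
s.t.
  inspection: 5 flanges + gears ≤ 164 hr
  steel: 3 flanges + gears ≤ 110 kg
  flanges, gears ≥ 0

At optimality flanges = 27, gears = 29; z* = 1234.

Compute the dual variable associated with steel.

6

Check each constraint at x*: inspection 164/164 (tight); steel 110/110 (tight).
The binding rows give the dual system: 5·y_inspection + 3·y_steel = 35.5 and 1·y_inspection + 1·y_steel = 9.5.
→ y_inspection = 3.5 and y_steel = 6.
Shadow price of steel = 6.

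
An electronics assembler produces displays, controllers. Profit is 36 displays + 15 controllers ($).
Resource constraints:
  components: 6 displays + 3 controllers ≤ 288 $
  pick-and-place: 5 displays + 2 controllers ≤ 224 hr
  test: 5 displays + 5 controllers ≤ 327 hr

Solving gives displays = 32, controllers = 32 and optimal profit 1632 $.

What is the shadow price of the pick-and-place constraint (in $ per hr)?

Check each constraint at x*: components 288/288 (tight); pick-and-place 224/224 (tight); test 320/327 (slack 7).
Since test is not tight, its dual is 0.
Dual feasibility on the basic columns requires 6·y_components + 5·y_pick-and-place = 36, 3·y_components + 2·y_pick-and-place = 15.
→ y_components = 1 and y_pick-and-place = 6.
Shadow price of pick-and-place = 6.

6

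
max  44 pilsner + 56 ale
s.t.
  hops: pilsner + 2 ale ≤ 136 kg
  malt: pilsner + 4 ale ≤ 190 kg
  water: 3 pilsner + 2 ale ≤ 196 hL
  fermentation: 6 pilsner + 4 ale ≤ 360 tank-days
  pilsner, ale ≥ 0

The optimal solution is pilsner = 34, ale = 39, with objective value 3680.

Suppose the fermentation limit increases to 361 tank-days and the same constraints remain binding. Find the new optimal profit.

Binding: malt and fermentation. Non-binding: hops (24 unused), water (16 unused).
By complementary slackness, y = 0 for the non-binding constraints.
Dual feasibility on the basic columns requires 1·y_malt + 6·y_fermentation = 44, 4·y_malt + 4·y_fermentation = 56.
This yields shadow prices y_malt = 8, y_fermentation = 6.
Δz = y_fermentation·Δb = 6 × (1) = 6, so new z* = 3680 + 6 = 3686.

3686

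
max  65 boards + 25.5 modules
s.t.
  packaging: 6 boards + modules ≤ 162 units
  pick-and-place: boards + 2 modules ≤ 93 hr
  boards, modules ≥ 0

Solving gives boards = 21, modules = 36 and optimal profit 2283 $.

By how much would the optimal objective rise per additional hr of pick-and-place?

Both packaging and pick-and-place are binding at x*.
From A_Bᵀ y = c: 6·y_packaging + 1·y_pick-and-place = 65; 1·y_packaging + 2·y_pick-and-place = 25.5.
Solving: y_packaging = 9.5, y_pick-and-place = 8.
Shadow price of pick-and-place = 8.

8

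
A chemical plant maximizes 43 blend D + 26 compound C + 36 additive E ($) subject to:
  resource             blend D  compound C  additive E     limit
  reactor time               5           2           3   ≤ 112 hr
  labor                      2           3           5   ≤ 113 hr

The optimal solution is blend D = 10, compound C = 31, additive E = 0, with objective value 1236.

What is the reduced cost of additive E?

-5

At the optimum: reactor time uses 112 of 112 (binding); labor uses 113 of 113 (binding).
Dual feasibility on the basic columns requires 5·y_reactor time + 2·y_labor = 43, 2·y_reactor time + 3·y_labor = 26.
→ y_reactor time = 7 and y_labor = 4.
Reduced cost of additive E: c₃ − yᵀa₃ = 36 − (7·3 + 4·5) = 36 − 41 = -5.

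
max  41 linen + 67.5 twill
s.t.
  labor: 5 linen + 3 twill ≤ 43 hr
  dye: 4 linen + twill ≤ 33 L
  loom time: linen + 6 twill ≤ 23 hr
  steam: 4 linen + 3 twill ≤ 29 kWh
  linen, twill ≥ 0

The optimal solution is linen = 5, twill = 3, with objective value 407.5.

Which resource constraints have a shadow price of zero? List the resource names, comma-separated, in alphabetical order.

dye, labor

labor: 34/43 (slack 9)
dye: 23/33 (slack 10)
loom time: 23/23 (binding)
steam: 29/29 (binding)
By complementary slackness, a constraint with positive slack has shadow price 0 → dye, labor.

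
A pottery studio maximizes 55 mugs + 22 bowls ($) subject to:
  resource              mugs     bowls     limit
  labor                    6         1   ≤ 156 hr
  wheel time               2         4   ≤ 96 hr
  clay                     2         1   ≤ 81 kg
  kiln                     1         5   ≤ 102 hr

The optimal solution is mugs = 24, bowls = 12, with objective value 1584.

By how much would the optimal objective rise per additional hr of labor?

8

At the optimum: labor uses 156 of 156 (binding); wheel time uses 96 of 96 (binding); clay uses 60 of 81 (slack = 21); kiln uses 84 of 102 (slack = 18).
Slack constraints have shadow price 0 (complementary slackness).
Dual feasibility on the basic columns requires 6·y_labor + 2·y_wheel time = 55, 1·y_labor + 4·y_wheel time = 22.
This yields shadow prices y_labor = 8, y_wheel time = 3.5.
Shadow price of labor = 8.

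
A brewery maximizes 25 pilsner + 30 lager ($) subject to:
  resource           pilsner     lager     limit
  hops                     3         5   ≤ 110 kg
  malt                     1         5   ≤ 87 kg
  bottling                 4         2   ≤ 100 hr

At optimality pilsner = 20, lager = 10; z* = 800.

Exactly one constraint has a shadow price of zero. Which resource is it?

hops: 110/110 (binding)
malt: 70/87 (slack 17)
bottling: 100/100 (binding)
By complementary slackness, a constraint with positive slack has shadow price 0 → malt.

malt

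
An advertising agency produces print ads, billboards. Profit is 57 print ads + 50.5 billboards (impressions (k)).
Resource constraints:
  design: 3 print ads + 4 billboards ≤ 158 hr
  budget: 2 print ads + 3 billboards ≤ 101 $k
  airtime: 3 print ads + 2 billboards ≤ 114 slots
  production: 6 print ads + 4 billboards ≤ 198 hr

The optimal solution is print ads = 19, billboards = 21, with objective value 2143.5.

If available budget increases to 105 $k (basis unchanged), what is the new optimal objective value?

2173.5

Binding: budget and production. Non-binding: design (17 unused), airtime (15 unused).
By complementary slackness, y = 0 for the non-binding constraints.
From A_Bᵀ y = c: 2·y_budget + 6·y_production = 57; 3·y_budget + 4·y_production = 50.5.
This yields shadow prices y_budget = 7.5, y_production = 7.
Δz = y_budget·Δb = 7.5 × (4) = 30, so new z* = 2143.5 + 30 = 2173.5.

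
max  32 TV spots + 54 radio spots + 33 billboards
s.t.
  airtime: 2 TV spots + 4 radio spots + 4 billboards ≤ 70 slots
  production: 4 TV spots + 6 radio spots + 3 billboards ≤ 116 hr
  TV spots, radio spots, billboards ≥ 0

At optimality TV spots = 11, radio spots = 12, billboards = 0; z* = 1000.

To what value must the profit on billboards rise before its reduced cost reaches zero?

At the optimum: airtime uses 70 of 70 (binding); production uses 116 of 116 (binding).
The binding rows give the dual system: 2·y_airtime + 4·y_production = 32 and 4·y_airtime + 6·y_production = 54.
This yields shadow prices y_airtime = 6, y_production = 5.
billboards enters the basis when its profit ≥ yᵀa₃ = 6·4 + 5·3 = 39.

39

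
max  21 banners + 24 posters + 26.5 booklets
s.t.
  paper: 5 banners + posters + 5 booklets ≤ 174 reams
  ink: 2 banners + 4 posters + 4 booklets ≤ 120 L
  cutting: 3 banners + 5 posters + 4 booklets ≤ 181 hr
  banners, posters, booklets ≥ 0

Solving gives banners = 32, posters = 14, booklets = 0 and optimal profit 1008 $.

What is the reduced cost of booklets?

-5.5

Check each constraint at x*: paper 174/174 (tight); ink 120/120 (tight); cutting 166/181 (slack 15).
By complementary slackness, y = 0 for the non-binding constraint.
From A_Bᵀ y = c: 5·y_paper + 2·y_ink = 21; 1·y_paper + 4·y_ink = 24.
This yields shadow prices y_paper = 2, y_ink = 5.5.
Reduced cost of booklets: c₃ − yᵀa₃ = 26.5 − (2·5 + 5.5·4) = 26.5 − 32 = -5.5.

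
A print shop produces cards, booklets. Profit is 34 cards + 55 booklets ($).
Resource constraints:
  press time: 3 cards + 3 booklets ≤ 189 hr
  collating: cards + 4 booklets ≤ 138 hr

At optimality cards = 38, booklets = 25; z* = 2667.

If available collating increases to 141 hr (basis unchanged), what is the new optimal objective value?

Both press time and collating are binding at x*.
Dual feasibility on the basic columns requires 3·y_press time + 1·y_collating = 34, 3·y_press time + 4·y_collating = 55.
Solving: y_press time = 9, y_collating = 7.
Δz = y_collating·Δb = 7 × (3) = 21, so new z* = 2667 + 21 = 2688.

2688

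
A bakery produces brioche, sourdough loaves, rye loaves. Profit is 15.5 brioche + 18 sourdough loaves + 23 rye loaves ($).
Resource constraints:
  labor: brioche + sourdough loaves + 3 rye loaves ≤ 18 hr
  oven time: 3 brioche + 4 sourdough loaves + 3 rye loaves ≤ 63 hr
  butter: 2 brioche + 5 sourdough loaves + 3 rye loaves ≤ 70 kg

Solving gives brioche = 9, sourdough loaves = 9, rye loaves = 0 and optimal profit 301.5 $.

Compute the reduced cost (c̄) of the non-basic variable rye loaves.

At the optimum: labor uses 18 of 18 (binding); oven time uses 63 of 63 (binding); butter uses 63 of 70 (slack = 7).
Since butter is not tight, its dual is 0.
Dual feasibility on the basic columns requires 1·y_labor + 3·y_oven time = 15.5, 1·y_labor + 4·y_oven time = 18.
→ y_labor = 8 and y_oven time = 2.5.
Reduced cost of rye loaves: c₃ − yᵀa₃ = 23 − (8·3 + 2.5·3) = 23 − 31.5 = -8.5.

-8.5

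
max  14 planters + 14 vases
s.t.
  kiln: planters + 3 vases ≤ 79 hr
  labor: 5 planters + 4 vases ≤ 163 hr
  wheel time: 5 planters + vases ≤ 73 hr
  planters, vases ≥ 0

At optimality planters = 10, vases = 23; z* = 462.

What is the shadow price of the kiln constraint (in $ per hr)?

4

At the optimum: kiln uses 79 of 79 (binding); labor uses 142 of 163 (slack = 21); wheel time uses 73 of 73 (binding).
Since labor is not tight, its dual is 0.
Dual feasibility on the basic columns requires 1·y_kiln + 5·y_wheel time = 14, 3·y_kiln + 1·y_wheel time = 14.
Solving: y_kiln = 4, y_wheel time = 2.
Shadow price of kiln = 4.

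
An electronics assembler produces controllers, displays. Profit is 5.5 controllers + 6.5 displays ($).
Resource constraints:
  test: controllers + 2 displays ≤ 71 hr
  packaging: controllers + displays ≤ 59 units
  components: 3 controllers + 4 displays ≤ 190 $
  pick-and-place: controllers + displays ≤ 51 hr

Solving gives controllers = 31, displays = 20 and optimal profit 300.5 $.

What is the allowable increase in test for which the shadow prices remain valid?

Binding constraints: test, pick-and-place. The basis is B = [[1,2],[1,1]] with det -1.
Per unit increase in test, x* moves by d = (-1, 1).
The basis stays optimal until components becomes binding; allowable increase = 17 hr.

17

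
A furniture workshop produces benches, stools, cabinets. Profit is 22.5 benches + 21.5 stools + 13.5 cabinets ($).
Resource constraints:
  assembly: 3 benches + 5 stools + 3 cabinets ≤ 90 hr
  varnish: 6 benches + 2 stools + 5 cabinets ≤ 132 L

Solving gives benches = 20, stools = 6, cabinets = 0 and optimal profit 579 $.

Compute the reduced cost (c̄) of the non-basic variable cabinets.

-7

At the optimum: assembly uses 90 of 90 (binding); varnish uses 132 of 132 (binding).
From A_Bᵀ y = c: 3·y_assembly + 6·y_varnish = 22.5; 5·y_assembly + 2·y_varnish = 21.5.
→ y_assembly = 3.5 and y_varnish = 2.
Reduced cost of cabinets: c₃ − yᵀa₃ = 13.5 − (3.5·3 + 2·5) = 13.5 − 20.5 = -7.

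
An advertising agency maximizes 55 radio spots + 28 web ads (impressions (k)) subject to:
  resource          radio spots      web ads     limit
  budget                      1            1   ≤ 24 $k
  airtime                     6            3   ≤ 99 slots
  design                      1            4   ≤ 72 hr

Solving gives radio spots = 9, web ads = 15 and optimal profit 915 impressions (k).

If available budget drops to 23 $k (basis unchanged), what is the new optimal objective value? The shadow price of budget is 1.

Δb = -1, so new z* = 915 + (1)·(-1) = 915 − 1 = 914.

914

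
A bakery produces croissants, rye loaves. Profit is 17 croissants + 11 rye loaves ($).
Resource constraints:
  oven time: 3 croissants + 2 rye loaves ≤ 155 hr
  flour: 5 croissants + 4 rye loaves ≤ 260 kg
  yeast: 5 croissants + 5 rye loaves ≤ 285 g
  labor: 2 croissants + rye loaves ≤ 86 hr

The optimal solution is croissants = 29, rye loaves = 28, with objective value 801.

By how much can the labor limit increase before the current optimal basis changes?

Binding constraints: yeast, labor. The basis is B = [[5,5],[2,1]] with det -5.
Per unit increase in labor, x* moves by d = (1, -1).
The basis stays optimal until flour becomes binding; allowable increase = 3 hr.

3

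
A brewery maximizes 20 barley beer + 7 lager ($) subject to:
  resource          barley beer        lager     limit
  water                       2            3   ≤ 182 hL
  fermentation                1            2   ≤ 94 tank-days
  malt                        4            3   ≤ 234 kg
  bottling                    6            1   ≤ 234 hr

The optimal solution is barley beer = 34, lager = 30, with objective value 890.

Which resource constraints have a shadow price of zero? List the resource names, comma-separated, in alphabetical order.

water: 158/182 (slack 24)
fermentation: 94/94 (binding)
malt: 226/234 (slack 8)
bottling: 234/234 (binding)
By complementary slackness, a constraint with positive slack has shadow price 0 → malt, water.

malt, water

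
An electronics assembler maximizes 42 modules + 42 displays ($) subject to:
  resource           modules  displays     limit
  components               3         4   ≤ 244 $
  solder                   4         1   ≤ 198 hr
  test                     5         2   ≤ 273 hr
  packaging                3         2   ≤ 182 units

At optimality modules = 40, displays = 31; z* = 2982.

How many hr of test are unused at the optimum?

test used = 5·40 + 2·31 = 262; slack = 273 − 262 = 11.

11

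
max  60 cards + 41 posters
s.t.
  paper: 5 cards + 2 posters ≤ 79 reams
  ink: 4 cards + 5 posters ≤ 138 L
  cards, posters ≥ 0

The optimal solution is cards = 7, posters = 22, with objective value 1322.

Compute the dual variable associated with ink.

5

Check each constraint at x*: paper 79/79 (tight); ink 138/138 (tight).
The binding rows give the dual system: 5·y_paper + 4·y_ink = 60 and 2·y_paper + 5·y_ink = 41.
This yields shadow prices y_paper = 8, y_ink = 5.
Shadow price of ink = 5.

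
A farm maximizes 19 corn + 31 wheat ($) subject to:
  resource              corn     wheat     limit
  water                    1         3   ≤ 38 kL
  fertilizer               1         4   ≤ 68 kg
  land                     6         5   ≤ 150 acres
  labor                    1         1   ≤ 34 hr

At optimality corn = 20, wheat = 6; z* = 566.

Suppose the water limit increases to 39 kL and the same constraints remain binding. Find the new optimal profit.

573

At the optimum: water uses 38 of 38 (binding); fertilizer uses 44 of 68 (slack = 24); land uses 150 of 150 (binding); labor uses 26 of 34 (slack = 8).
By complementary slackness, y = 0 for the non-binding constraints.
From A_Bᵀ y = c: 1·y_water + 6·y_land = 19; 3·y_water + 5·y_land = 31.
This yields shadow prices y_water = 7, y_land = 2.
Δz = y_water·Δb = 7 × (1) = 7, so new z* = 566 + 7 = 573.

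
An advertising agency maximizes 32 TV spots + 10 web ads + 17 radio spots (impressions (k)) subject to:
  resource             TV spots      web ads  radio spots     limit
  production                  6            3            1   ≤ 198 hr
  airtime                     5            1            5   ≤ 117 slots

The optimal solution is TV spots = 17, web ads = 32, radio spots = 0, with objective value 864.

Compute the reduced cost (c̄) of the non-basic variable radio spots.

-5

Check each constraint at x*: production 198/198 (tight); airtime 117/117 (tight).
Dual feasibility on the basic columns requires 6·y_production + 5·y_airtime = 32, 3·y_production + 1·y_airtime = 10.
Solving: y_production = 2, y_airtime = 4.
Reduced cost of radio spots: c₃ − yᵀa₃ = 17 − (2·1 + 4·5) = 17 − 22 = -5.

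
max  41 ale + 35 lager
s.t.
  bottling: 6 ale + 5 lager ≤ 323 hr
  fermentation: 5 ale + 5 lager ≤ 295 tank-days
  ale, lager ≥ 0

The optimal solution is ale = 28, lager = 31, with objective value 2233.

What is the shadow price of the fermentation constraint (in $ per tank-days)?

Both bottling and fermentation are binding at x*.
Dual feasibility on the basic columns requires 6·y_bottling + 5·y_fermentation = 41, 5·y_bottling + 5·y_fermentation = 35.
→ y_bottling = 6 and y_fermentation = 1.
Shadow price of fermentation = 1.

1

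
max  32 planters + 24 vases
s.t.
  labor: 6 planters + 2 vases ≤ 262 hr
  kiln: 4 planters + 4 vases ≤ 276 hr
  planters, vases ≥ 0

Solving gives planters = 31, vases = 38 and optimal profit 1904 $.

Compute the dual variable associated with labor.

Both labor and kiln are binding at x*.
The binding rows give the dual system: 6·y_labor + 4·y_kiln = 32 and 2·y_labor + 4·y_kiln = 24.
→ y_labor = 2 and y_kiln = 5.
Shadow price of labor = 2.

2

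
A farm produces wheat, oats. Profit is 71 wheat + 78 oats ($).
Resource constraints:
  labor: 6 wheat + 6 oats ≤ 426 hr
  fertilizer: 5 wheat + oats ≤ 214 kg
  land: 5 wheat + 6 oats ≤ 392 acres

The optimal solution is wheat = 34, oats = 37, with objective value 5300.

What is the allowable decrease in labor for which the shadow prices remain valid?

Binding constraints: labor, land. The basis is B = [[6,6],[5,6]] with det 6.
Per unit decrease in labor, x* moves by d = (-1, 0.8333).
The basis stays optimal until wheat reaches 0; allowable decrease = 34 hr.

34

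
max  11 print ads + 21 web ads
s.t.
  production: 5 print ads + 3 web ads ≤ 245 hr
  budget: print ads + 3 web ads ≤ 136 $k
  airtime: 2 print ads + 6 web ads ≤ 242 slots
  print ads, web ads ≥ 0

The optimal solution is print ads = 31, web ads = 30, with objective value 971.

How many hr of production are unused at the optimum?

production used = 5·31 + 3·30 = 245; slack = 245 − 245 = 0.

0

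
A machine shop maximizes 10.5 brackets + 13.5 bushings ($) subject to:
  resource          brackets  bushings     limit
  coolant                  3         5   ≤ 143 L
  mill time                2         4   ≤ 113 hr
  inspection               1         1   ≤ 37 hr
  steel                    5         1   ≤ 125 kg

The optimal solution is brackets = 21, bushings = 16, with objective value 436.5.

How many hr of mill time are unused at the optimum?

mill time used = 2·21 + 4·16 = 106; slack = 113 − 106 = 7.

7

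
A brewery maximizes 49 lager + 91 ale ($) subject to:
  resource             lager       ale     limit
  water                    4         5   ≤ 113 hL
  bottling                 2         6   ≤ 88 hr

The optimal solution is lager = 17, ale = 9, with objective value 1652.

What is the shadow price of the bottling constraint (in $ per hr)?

Check each constraint at x*: water 113/113 (tight); bottling 88/88 (tight).
The binding rows give the dual system: 4·y_water + 2·y_bottling = 49 and 5·y_water + 6·y_bottling = 91.
This yields shadow prices y_water = 8, y_bottling = 8.5.
Shadow price of bottling = 8.5.

8.5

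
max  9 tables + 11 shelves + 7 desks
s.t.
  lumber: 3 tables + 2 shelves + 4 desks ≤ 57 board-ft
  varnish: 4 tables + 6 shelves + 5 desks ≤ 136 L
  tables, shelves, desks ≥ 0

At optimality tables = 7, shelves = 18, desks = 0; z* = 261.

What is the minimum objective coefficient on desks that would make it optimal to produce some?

At the optimum: lumber uses 57 of 57 (binding); varnish uses 136 of 136 (binding).
The binding rows give the dual system: 3·y_lumber + 4·y_varnish = 9 and 2·y_lumber + 6·y_varnish = 11.
Solving: y_lumber = 1, y_varnish = 1.5.
desks enters the basis when its profit ≥ yᵀa₃ = 1·4 + 1.5·5 = 11.5.

11.5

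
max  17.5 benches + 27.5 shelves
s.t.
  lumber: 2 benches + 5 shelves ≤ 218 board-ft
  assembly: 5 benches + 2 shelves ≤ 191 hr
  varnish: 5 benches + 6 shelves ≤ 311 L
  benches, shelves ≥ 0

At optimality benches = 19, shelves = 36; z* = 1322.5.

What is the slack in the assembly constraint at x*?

24

assembly used = 5·19 + 2·36 = 167; slack = 191 − 167 = 24.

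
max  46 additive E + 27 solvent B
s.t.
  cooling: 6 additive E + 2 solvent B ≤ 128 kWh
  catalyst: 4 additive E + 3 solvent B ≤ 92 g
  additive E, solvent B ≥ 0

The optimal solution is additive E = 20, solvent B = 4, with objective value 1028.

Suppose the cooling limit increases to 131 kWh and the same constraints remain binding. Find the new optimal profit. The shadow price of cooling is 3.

1037

Δb = 3, so new z* = 1028 + (3)·(3) = 1028 + 9 = 1037.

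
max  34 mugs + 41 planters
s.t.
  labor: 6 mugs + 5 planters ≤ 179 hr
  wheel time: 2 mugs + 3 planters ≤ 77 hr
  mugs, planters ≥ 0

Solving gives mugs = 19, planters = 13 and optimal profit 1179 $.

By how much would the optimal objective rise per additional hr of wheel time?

At the optimum: labor uses 179 of 179 (binding); wheel time uses 77 of 77 (binding).
The binding rows give the dual system: 6·y_labor + 2·y_wheel time = 34 and 5·y_labor + 3·y_wheel time = 41.
→ y_labor = 2.5 and y_wheel time = 9.5.
Shadow price of wheel time = 9.5.

9.5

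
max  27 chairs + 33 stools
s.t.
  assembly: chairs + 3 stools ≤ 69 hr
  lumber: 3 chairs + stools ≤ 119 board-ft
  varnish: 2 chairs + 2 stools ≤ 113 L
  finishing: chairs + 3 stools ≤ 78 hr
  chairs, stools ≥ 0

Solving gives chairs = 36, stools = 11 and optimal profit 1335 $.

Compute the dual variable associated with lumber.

6

At the optimum: assembly uses 69 of 69 (binding); lumber uses 119 of 119 (binding); varnish uses 94 of 113 (slack = 19); finishing uses 69 of 78 (slack = 9).
Slack constraints have shadow price 0 (complementary slackness).
From A_Bᵀ y = c: 1·y_assembly + 3·y_lumber = 27; 3·y_assembly + 1·y_lumber = 33.
This yields shadow prices y_assembly = 9, y_lumber = 6.
Shadow price of lumber = 6.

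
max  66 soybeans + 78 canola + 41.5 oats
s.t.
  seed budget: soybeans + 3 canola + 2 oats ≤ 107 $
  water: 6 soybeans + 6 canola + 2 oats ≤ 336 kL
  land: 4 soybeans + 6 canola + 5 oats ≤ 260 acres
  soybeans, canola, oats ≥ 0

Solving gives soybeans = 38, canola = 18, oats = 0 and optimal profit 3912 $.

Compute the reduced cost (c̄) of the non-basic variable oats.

Binding: water and land. Non-binding: seed budget (15 unused).
By complementary slackness, y = 0 for the non-binding constraint.
Dual feasibility on the basic columns requires 6·y_water + 4·y_land = 66, 6·y_water + 6·y_land = 78.
Solving: y_water = 7, y_land = 6.
Reduced cost of oats: c₃ − yᵀa₃ = 41.5 − (7·2 + 6·5) = 41.5 − 44 = -2.5.

-2.5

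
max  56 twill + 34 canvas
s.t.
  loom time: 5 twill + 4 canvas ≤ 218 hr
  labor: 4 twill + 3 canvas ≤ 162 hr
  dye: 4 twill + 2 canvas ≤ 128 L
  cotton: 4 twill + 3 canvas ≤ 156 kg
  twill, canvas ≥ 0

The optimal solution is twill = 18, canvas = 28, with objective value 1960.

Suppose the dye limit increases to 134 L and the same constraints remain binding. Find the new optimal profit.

2008

Check each constraint at x*: loom time 202/218 (slack 16); labor 156/162 (slack 6); dye 128/128 (tight); cotton 156/156 (tight).
Slack constraints have shadow price 0 (complementary slackness).
Dual feasibility on the basic columns requires 4·y_dye + 4·y_cotton = 56, 2·y_dye + 3·y_cotton = 34.
→ y_dye = 8 and y_cotton = 6.
Δz = y_dye·Δb = 8 × (6) = 48, so new z* = 1960 + 48 = 2008.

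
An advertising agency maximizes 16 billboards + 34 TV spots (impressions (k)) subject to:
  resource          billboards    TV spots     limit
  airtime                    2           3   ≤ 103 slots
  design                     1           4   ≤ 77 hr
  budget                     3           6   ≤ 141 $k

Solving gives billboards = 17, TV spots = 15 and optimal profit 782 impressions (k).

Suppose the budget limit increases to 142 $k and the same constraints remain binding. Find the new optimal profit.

787

Binding: design and budget. Non-binding: airtime (24 unused).
Slack constraints have shadow price 0 (complementary slackness).
Dual feasibility on the basic columns requires 1·y_design + 3·y_budget = 16, 4·y_design + 6·y_budget = 34.
Solving: y_design = 1, y_budget = 5.
Δz = y_budget·Δb = 5 × (1) = 5, so new z* = 782 + 5 = 787.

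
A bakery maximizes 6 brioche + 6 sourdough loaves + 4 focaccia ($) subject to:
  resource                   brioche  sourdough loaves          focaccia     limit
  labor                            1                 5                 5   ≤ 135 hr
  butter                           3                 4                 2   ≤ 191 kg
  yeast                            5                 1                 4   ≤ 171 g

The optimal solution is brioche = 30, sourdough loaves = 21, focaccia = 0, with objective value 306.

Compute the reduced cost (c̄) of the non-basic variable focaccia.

-5

Check each constraint at x*: labor 135/135 (tight); butter 174/191 (slack 17); yeast 171/171 (tight).
Slack constraints have shadow price 0 (complementary slackness).
From A_Bᵀ y = c: 1·y_labor + 5·y_yeast = 6; 5·y_labor + 1·y_yeast = 6.
→ y_labor = 1 and y_yeast = 1.
Reduced cost of focaccia: c₃ − yᵀa₃ = 4 − (1·5 + 1·4) = 4 − 9 = -5.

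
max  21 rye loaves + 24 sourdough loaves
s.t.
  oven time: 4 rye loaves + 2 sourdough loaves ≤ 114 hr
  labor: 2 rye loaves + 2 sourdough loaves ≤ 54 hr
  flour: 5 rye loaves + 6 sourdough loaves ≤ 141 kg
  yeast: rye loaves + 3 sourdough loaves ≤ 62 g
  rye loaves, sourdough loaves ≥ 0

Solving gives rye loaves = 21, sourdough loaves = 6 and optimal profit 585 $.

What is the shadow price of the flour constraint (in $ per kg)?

3

At the optimum: oven time uses 96 of 114 (slack = 18); labor uses 54 of 54 (binding); flour uses 141 of 141 (binding); yeast uses 39 of 62 (slack = 23).
Slack constraints have shadow price 0 (complementary slackness).
Dual feasibility on the basic columns requires 2·y_labor + 5·y_flour = 21, 2·y_labor + 6·y_flour = 24.
Solving: y_labor = 3, y_flour = 3.
Shadow price of flour = 3.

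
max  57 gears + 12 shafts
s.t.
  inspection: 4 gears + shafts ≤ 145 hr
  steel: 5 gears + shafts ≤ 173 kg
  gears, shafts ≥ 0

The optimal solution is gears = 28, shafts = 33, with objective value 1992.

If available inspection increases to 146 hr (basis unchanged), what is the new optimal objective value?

At the optimum: inspection uses 145 of 145 (binding); steel uses 173 of 173 (binding).
The binding rows give the dual system: 4·y_inspection + 5·y_steel = 57 and 1·y_inspection + 1·y_steel = 12.
This yields shadow prices y_inspection = 3, y_steel = 9.
Δz = y_inspection·Δb = 3 × (1) = 3, so new z* = 1992 + 3 = 1995.

1995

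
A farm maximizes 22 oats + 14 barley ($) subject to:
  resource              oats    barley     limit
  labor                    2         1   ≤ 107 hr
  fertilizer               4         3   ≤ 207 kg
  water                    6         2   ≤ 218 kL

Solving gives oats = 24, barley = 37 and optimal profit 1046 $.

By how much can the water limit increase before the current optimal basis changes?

92.5

Binding constraints: fertilizer, water. The basis is B = [[4,3],[6,2]] with det -10.
Per unit increase in water, x* moves by d = (0.3, -0.4).
The basis stays optimal until barley reaches 0; allowable increase = 92.5 kL.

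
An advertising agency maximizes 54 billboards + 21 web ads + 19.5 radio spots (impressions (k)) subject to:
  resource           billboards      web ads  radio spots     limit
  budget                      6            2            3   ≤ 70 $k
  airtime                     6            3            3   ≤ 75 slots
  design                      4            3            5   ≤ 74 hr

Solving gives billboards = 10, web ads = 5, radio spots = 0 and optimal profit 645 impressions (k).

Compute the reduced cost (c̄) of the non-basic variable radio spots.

-7.5

Check each constraint at x*: budget 70/70 (tight); airtime 75/75 (tight); design 55/74 (slack 19).
By complementary slackness, y = 0 for the non-binding constraint.
The binding rows give the dual system: 6·y_budget + 6·y_airtime = 54 and 2·y_budget + 3·y_airtime = 21.
Solving: y_budget = 6, y_airtime = 3.
Reduced cost of radio spots: c₃ − yᵀa₃ = 19.5 − (6·3 + 3·3) = 19.5 − 27 = -7.5.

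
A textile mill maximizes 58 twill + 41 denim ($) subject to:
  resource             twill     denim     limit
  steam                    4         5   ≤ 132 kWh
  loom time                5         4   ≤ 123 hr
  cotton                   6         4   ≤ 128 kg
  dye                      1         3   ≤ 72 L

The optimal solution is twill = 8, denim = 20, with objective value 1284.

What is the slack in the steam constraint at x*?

0

steam used = 4·8 + 5·20 = 132; slack = 132 − 132 = 0.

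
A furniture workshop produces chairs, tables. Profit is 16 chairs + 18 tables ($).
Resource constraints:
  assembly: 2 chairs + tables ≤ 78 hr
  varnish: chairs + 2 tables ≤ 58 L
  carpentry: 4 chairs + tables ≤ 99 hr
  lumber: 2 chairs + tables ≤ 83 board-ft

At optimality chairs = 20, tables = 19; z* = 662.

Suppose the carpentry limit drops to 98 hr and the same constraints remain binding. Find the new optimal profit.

Check each constraint at x*: assembly 59/78 (slack 19); varnish 58/58 (tight); carpentry 99/99 (tight); lumber 59/83 (slack 24).
By complementary slackness, y = 0 for the non-binding constraints.
From A_Bᵀ y = c: 1·y_varnish + 4·y_carpentry = 16; 2·y_varnish + 1·y_carpentry = 18.
Solving: y_varnish = 8, y_carpentry = 2.
Δz = y_carpentry·Δb = 2 × (-1) = -2, so new z* = 662 − 2 = 660.

660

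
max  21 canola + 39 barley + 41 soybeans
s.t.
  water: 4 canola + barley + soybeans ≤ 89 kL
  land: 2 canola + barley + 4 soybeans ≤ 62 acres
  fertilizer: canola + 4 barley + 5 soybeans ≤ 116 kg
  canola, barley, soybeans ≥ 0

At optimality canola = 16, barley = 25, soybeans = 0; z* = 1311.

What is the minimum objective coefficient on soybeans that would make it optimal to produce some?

At the optimum: water uses 89 of 89 (binding); land uses 57 of 62 (slack = 5); fertilizer uses 116 of 116 (binding).
Slack constraints have shadow price 0 (complementary slackness).
Dual feasibility on the basic columns requires 4·y_water + 1·y_fertilizer = 21, 1·y_water + 4·y_fertilizer = 39.
→ y_water = 3 and y_fertilizer = 9.
soybeans enters the basis when its profit ≥ yᵀa₃ = 3·1 + 9·5 = 48.

48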